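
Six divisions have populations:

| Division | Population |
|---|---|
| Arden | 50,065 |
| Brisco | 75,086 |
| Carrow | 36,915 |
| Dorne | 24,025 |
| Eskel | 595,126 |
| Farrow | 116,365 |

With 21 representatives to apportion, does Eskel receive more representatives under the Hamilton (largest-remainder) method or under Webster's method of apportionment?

Hamilton

Hamilton: Arden 1, Brisco 2, Carrow 1, Dorne 0, Eskel 14, Farrow 3.
Webster: Arden 1, Brisco 2, Carrow 1, Dorne 1, Eskel 13, Farrow 3.
Eskel gets 14 under Hamilton and 13 under Webster.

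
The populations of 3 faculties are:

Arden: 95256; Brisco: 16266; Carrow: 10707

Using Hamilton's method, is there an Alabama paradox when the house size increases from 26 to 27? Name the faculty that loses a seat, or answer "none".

none

At 26 seats: Arden 20, Brisco 4, Carrow 2.
At 27 seats: Arden 21, Brisco 4, Carrow 2.
No faculty's allocation decreased.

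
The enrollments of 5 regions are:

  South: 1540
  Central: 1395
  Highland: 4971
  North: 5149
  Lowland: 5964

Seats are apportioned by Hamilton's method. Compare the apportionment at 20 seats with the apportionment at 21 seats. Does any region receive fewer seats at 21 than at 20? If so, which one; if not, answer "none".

At 20 seats: South 2, Central 2, Highland 5, North 5, Lowland 6.
At 21 seats: South 2, Central 1, Highland 5, North 6, Lowland 7.
Central drops from 2 to 1.

Central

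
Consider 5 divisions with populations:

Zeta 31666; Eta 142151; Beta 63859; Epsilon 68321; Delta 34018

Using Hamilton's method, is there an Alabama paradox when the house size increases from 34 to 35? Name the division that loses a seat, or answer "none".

Delta

At 34 seats: Zeta 3, Eta 14, Beta 6, Epsilon 7, Delta 4.
At 35 seats: Zeta 3, Eta 15, Beta 7, Epsilon 7, Delta 3.
Delta drops from 4 to 3.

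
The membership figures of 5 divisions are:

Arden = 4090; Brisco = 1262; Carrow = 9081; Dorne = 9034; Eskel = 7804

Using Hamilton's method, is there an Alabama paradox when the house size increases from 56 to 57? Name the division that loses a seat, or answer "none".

Arden

At 56 seats: Arden 8, Brisco 2, Carrow 16, Dorne 16, Eskel 14.
At 57 seats: Arden 7, Brisco 2, Carrow 17, Dorne 17, Eskel 14.
Arden drops from 8 to 7.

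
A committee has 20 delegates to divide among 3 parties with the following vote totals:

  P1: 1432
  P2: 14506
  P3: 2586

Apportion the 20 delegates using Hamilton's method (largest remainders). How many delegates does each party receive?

Total 18524; standard divisor 18524/20 ≈ 926.2.
Standard quotas: P1 1.5461, P2 15.6618, P3 2.7921.
Lower quotas: P1 1, P2 15, P3 2 (sum 18, leaving 2 seats).
Remainders in descending order: P3 0.7921, P2 0.6618, P1 0.5461.
The surplus seats go to P3, P2.

P1: 1; P2: 16; P3: 3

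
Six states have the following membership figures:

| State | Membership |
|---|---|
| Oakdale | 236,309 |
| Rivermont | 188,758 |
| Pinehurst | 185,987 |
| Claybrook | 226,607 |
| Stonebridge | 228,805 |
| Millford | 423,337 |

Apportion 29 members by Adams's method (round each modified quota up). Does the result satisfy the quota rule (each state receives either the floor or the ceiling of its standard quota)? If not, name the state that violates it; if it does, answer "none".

Standard quotas: Oakdale 4.600, Rivermont 3.674, Pinehurst 3.620, Claybrook 4.411, Stonebridge 4.454, Millford 8.241.
Adams allocation: Oakdale 5, Rivermont 4, Pinehurst 4, Claybrook 4, Stonebridge 4, Millford 8.
Every allocation lies between the lower and upper quota.

none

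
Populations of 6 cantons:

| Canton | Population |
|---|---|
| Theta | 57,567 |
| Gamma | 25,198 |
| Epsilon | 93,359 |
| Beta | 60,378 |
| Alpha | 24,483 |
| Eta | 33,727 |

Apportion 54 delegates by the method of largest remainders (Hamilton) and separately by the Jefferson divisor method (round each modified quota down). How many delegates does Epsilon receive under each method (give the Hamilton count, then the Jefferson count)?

17 and 18

Hamilton: Theta 11, Gamma 5, Epsilon 17, Beta 11, Alpha 4, Eta 6.
Jefferson: Theta 11, Gamma 4, Epsilon 18, Beta 11, Alpha 4, Eta 6.
Epsilon gets 17 under Hamilton and 18 under Jefferson.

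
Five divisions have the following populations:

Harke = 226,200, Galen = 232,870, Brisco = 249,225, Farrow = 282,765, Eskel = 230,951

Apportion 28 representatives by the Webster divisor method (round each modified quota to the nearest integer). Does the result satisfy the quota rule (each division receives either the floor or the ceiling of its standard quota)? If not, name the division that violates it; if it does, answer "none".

none

Standard quotas: Harke 5.183, Galen 5.336, Brisco 5.711, Farrow 6.479, Eskel 5.292.
Webster allocation: Harke 5, Galen 5, Brisco 6, Farrow 7, Eskel 5.
Every allocation lies between the lower and upper quota.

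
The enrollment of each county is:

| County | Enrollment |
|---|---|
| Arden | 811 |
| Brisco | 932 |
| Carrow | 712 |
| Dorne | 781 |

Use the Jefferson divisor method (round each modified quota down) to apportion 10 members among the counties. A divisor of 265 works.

With modified divisor 265: modified quotas Arden 3.060, Brisco 3.517, Carrow 2.687, Dorne 2.947.
Rounding down: Arden 3, Brisco 3, Carrow 2, Dorne 2 (total 10).

Arden 3, Brisco 3, Carrow 2, Dorne 2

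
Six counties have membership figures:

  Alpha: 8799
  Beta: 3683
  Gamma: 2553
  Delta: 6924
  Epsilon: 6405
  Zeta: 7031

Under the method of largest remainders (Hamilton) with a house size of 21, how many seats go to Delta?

4

Total 35395; standard divisor 35395/21 ≈ 1685.476.
Standard quotas: Alpha 5.2205, Beta 2.1851, Gamma 1.5147, Delta 4.1080, Epsilon 3.8001, Zeta 4.1715.
Lower quotas: Alpha 5, Beta 2, Gamma 1, Delta 4, Epsilon 3, Zeta 4 (sum 19, leaving 2 seats).
Remainders in descending order: Epsilon 0.8001, Gamma 0.5147, Alpha 0.2205, Beta 0.1851, Zeta 0.1715, Delta 0.1080.
Largest remainders: Epsilon, Gamma receive the extra seats.
Delta receives 4.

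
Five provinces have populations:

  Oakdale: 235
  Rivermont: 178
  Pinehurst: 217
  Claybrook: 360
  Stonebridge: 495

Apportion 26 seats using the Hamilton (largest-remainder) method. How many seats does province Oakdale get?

4

Standard divisor: 1485 ÷ 26 ≈ 57.115.
Standard quotas: Oakdale 4.114, Rivermont 3.116, Pinehurst 3.799, Claybrook 6.303, Stonebridge 8.667.
Lower quotas: Oakdale 4, Rivermont 3, Pinehurst 3, Claybrook 6, Stonebridge 8 (sum 24, leaving 2 seats).
Remainders in descending order: Pinehurst 0.799, Stonebridge 0.667, Claybrook 0.303, Rivermont 0.116, Oakdale 0.114.
Largest remainders: Pinehurst, Stonebridge receive the extra seats.
Oakdale receives 4.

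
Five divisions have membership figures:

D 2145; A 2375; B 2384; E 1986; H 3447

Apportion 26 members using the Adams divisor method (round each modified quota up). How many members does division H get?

7

Standard divisor 12337/26 ≈ 474.5; standard quotas: D 4.521, A 5.005, B 5.024, E 4.185, H 7.264.
Rounding up gives 5, 6, 6, 5, 8 = 30 seats, so the divisor must be adjusted.
With modified divisor 500: modified quotas D 4.290, A 4.750, B 4.768, E 3.972, H 6.894.
Rounding up: D 5, A 5, B 5, E 4, H 7 (total 26).
H receives 7.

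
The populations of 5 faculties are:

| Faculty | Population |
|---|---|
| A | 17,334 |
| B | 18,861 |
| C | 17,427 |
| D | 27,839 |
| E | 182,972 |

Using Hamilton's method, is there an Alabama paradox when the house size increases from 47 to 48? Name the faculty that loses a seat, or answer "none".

At 47 seats: A 3, B 3, C 3, D 5, E 33.
At 48 seats: A 3, B 4, C 3, D 5, E 33.
No faculty's allocation decreased.

none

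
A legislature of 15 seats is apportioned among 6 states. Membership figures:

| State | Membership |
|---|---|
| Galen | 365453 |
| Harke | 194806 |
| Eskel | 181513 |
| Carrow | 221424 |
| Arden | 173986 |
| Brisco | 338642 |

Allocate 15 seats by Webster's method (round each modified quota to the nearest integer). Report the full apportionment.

Standard divisor 1475824/15 ≈ 98388.267; standard quotas: Galen 3.714, Harke 1.980, Eskel 1.845, Carrow 2.251, Arden 1.768, Brisco 3.442.
Rounding to the nearest integer gives Galen 4, Harke 2, Eskel 2, Carrow 2, Arden 2, Brisco 3 — total 15, matching the house size, so no adjustment is needed.

Galen=4; Harke=2; Eskel=2; Carrow=2; Arden=2; Brisco=3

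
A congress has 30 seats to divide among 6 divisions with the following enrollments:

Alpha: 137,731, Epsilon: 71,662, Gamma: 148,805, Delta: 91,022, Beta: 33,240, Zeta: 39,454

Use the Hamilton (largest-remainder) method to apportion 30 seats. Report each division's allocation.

Alpha 8, Epsilon 4, Gamma 9, Delta 5, Beta 2, Zeta 2

The standard divisor is 521914/30 ≈ 17397.133.
Standard quotas: Alpha 7.9169, Epsilon 4.1192, Gamma 8.5534, Delta 5.2320, Beta 1.9107, Zeta 2.2678.
Lower quotas: Alpha 7, Epsilon 4, Gamma 8, Delta 5, Beta 1, Zeta 2 (sum 27, leaving 3 seats).
Remainders in descending order: Alpha 0.9169, Beta 0.9107, Gamma 0.5534, Zeta 0.2678, Delta 0.2320, Epsilon 0.1192.
The surplus seats go to Alpha, Beta, Gamma.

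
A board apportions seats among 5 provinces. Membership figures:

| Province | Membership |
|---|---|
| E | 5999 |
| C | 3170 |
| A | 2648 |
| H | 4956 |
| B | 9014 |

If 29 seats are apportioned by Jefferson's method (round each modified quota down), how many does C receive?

Standard divisor 25787/29 ≈ 889.207; standard quotas: E 6.746, C 3.565, A 2.978, H 5.574, B 10.137.
Rounding down gives 6, 3, 2, 5, 10 = 26 seats, so the divisor must be adjusted.
With modified divisor 823: modified quotas E 7.289, C 3.852, A 3.217, H 6.022, B 10.953.
Rounding down: E 7, C 3, A 3, H 6, B 10 (total 29).
C receives 3.

3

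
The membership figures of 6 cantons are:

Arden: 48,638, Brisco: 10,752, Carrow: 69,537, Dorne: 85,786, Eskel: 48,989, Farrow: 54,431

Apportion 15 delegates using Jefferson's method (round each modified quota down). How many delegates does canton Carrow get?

4

Standard divisor 318133/15 ≈ 21208.867; standard quotas: Arden 2.293, Brisco 0.507, Carrow 3.279, Dorne 4.045, Eskel 2.310, Farrow 2.566.
Rounding down gives 2, 0, 3, 4, 2, 2 = 13 seats, so the divisor must be adjusted.
With modified divisor 17270: modified quotas Arden 2.816, Brisco 0.623, Carrow 4.026, Dorne 4.967, Eskel 2.837, Farrow 3.152.
Rounding down: Arden 2, Brisco 0, Carrow 4, Dorne 4, Eskel 2, Farrow 3 (total 15).
Carrow receives 4.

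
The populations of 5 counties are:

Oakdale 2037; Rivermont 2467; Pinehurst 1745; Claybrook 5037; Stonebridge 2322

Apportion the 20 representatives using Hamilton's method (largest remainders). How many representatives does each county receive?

The standard divisor is 13608/20 ≈ 680.4.
Standard quotas: Oakdale 2.9938, Rivermont 3.6258, Pinehurst 2.5647, Claybrook 7.4030, Stonebridge 3.4127.
Lower quotas: Oakdale 2, Rivermont 3, Pinehurst 2, Claybrook 7, Stonebridge 3 (sum 17, leaving 3 seats).
Remainders in descending order: Oakdale 0.9938, Rivermont 0.6258, Pinehurst 0.5647, Stonebridge 0.4127, Claybrook 0.4030.
The surplus seats go to Oakdale, Rivermont, Pinehurst.

Oakdale: 3; Rivermont: 4; Pinehurst: 3; Claybrook: 7; Stonebridge: 3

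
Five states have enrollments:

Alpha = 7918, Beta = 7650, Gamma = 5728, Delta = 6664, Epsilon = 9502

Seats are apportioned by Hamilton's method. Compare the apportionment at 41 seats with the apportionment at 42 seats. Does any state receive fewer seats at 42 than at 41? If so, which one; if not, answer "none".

At 41 seats: Alpha 9, Beta 8, Gamma 6, Delta 7, Epsilon 11.
At 42 seats: Alpha 9, Beta 9, Gamma 6, Delta 7, Epsilon 11.
No state's allocation decreased.

none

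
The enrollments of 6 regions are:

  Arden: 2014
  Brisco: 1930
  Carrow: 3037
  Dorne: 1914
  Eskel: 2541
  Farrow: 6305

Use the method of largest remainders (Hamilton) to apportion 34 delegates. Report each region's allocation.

The standard divisor is 17741/34 ≈ 521.794.
Standard quotas: Arden 3.8598, Brisco 3.6988, Carrow 5.8203, Dorne 3.6681, Eskel 4.8697, Farrow 12.0833.
Lower quotas: Arden 3, Brisco 3, Carrow 5, Dorne 3, Eskel 4, Farrow 12 (sum 30, leaving 4 seats).
Remainders in descending order: Eskel 0.8697, Arden 0.8598, Carrow 0.8203, Brisco 0.6988, Dorne 0.6681, Farrow 0.0833.
The surplus seats go to Eskel, Arden, Carrow, Brisco.

Arden: 4, Brisco: 4, Carrow: 6, Dorne: 3, Eskel: 5, Farrow: 12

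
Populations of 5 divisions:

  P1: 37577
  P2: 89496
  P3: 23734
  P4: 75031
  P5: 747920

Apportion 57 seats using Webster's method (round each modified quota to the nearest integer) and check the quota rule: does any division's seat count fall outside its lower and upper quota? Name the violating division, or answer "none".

Standard quotas: P1 2.200, P2 5.239, P3 1.389, P4 4.392, P5 43.780.
Webster allocation: P1 2, P2 5, P3 1, P4 4, P5 45.
P5 has quota 43.780 (lower 43, upper 44) but receives 45 — outside the quota interval.

P5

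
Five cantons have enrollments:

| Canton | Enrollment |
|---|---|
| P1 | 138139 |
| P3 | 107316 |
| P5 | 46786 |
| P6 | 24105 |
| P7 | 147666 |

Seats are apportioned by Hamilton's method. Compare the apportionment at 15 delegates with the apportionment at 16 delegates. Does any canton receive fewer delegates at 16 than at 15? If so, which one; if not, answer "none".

At 15 seats: P1 4, P3 3, P5 2, P6 1, P7 5.
At 16 seats: P1 5, P3 4, P5 1, P6 1, P7 5.
P5 drops from 2 to 1.

P5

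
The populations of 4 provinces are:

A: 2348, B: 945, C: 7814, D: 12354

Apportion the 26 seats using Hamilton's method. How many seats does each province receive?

Standard divisor: 23461 ÷ 26 ≈ 902.346.
Standard quotas: A 2.6021, B 1.0473, C 8.6596, D 13.6910.
Lower quotas: A 2, B 1, C 8, D 13 (sum 24, leaving 2 seats).
Remainders in descending order: D 0.6910, C 0.6596, A 0.6021, B 0.0473.
Largest remainders: D, C receive the extra seats.

A 2, B 1, C 9, D 14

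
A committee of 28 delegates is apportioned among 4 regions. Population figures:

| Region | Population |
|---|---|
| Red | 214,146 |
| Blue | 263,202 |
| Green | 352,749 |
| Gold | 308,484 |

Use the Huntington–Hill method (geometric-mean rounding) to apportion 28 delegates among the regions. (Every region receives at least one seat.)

Red=5, Blue=6, Green=9, Gold=8

With divisor 40918: modified quotas Red 5.234, Blue 6.432, Green 8.621, Gold 7.539.
Geometric-mean thresholds: Red √(5·6)=5.477, Blue √(6·7)=6.481, Green √(8·9)=8.485, Gold √(7·8)=7.483.
Each quota rounded against its threshold gives Red 5, Blue 6, Green 9, Gold 8 (total 28).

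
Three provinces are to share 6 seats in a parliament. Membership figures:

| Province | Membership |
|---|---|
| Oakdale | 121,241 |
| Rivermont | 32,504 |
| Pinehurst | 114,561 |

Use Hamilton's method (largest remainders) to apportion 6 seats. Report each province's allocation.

Oakdale 3, Rivermont 1, Pinehurst 2

The standard divisor is 268306/6 ≈ 44717.667.
Standard quotas: Oakdale 2.7113, Rivermont 0.7269, Pinehurst 2.5619.
Lower quotas: Oakdale 2, Rivermont 0, Pinehurst 2 (sum 4, leaving 2 seats).
Remainders in descending order: Rivermont 0.7269, Oakdale 0.7113, Pinehurst 0.5619.
Largest remainders: Rivermont, Oakdale receive the extra seats.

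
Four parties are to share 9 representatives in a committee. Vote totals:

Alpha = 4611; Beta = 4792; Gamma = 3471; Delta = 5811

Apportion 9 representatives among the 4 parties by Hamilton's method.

Standard divisor: 18685 ÷ 9 ≈ 2076.111.
Standard quotas: Alpha 2.2210, Beta 2.3082, Gamma 1.6719, Delta 2.7990.
Lower quotas: Alpha 2, Beta 2, Gamma 1, Delta 2 (sum 7, leaving 2 seats).
Remainders in descending order: Delta 0.7990, Gamma 0.6719, Beta 0.3082, Alpha 0.2210.
The surplus seats go to Delta, Gamma.

Alpha: 2; Beta: 2; Gamma: 2; Delta: 3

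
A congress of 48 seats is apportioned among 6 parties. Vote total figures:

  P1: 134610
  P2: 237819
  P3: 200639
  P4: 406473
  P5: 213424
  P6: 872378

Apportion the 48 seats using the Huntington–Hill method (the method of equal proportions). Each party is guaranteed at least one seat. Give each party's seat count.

With divisor 43133: modified quotas P1 3.121, P2 5.514, P3 4.652, P4 9.424, P5 4.948, P6 20.225.
Geometric-mean thresholds: P1 √(3·4)=3.464, P2 √(5·6)=5.477, P3 √(4·5)=4.472, P4 √(9·10)=9.487, P5 √(4·5)=4.472, P6 √(20·21)=20.494.
Each quota rounded against its threshold gives P1 3, P2 6, P3 5, P4 9, P5 5, P6 20 (total 48).

P1 3, P2 6, P3 5, P4 9, P5 5, P6 20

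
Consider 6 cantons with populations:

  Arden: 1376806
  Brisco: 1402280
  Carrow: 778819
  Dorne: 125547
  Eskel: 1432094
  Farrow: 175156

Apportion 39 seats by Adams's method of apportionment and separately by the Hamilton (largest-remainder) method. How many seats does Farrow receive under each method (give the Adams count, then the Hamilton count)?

Adams: Arden 10, Brisco 10, Carrow 6, Dorne 1, Eskel 10, Farrow 2.
Hamilton: Arden 10, Brisco 10, Carrow 6, Dorne 1, Eskel 11, Farrow 1.
Farrow gets 2 under Adams and 1 under Hamilton.

2 and 1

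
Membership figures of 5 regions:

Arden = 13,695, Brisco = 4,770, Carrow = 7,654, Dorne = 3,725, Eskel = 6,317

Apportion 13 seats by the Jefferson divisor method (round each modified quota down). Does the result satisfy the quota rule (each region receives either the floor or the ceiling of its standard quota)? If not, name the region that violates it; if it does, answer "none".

Standard quotas: Arden 4.923, Brisco 1.715, Carrow 2.752, Dorne 1.339, Eskel 2.271.
Jefferson allocation: Arden 5, Brisco 2, Carrow 3, Dorne 1, Eskel 2.
Every allocation lies between the lower and upper quota.

none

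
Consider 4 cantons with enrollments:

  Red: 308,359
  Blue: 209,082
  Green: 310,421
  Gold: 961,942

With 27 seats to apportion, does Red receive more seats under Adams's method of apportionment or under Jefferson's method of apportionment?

Adams: Red 5, Blue 3, Green 5, Gold 14.
Jefferson: Red 4, Blue 3, Green 5, Gold 15.
Red gets 5 under Adams and 4 under Jefferson.

Adams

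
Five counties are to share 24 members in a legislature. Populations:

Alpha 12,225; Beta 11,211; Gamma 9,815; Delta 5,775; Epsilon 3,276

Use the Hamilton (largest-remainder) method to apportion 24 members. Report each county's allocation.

Alpha: 7; Beta: 6; Gamma: 6; Delta: 3; Epsilon: 2

The standard divisor is 42302/24 ≈ 1762.583.
Standard quotas: Alpha 6.9358, Beta 6.3606, Gamma 5.5685, Delta 3.2764, Epsilon 1.8586.
Lower quotas: Alpha 6, Beta 6, Gamma 5, Delta 3, Epsilon 1 (sum 21, leaving 3 seats).
Remainders in descending order: Alpha 0.9358, Epsilon 0.8586, Gamma 0.5685, Beta 0.3606, Delta 0.2764.
Largest remainders: Alpha, Epsilon, Gamma receive the extra seats.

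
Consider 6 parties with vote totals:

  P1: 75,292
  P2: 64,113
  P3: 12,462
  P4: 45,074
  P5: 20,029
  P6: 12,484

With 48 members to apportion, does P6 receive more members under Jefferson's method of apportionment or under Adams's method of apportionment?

Adams

Jefferson: P1 16, P2 14, P3 2, P4 10, P5 4, P6 2.
Adams: P1 16, P2 13, P3 3, P4 9, P5 4, P6 3.
P6 gets 2 under Jefferson and 3 under Adams.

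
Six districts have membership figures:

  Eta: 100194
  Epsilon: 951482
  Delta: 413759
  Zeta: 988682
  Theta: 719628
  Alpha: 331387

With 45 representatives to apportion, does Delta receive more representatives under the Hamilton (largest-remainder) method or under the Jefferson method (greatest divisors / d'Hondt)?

Hamilton: Eta 1, Epsilon 12, Delta 6, Zeta 13, Theta 9, Alpha 4.
Jefferson: Eta 1, Epsilon 13, Delta 5, Zeta 13, Theta 9, Alpha 4.
Delta gets 6 under Hamilton and 5 under Jefferson.

Hamilton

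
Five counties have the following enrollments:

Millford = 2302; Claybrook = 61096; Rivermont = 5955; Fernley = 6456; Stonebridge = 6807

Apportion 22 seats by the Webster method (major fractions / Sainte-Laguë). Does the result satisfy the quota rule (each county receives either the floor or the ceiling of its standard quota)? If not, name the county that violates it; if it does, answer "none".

Claybrook

Standard quotas: Millford 0.613, Claybrook 16.269, Rivermont 1.586, Fernley 1.719, Stonebridge 1.813.
Webster allocation: Millford 1, Claybrook 15, Rivermont 2, Fernley 2, Stonebridge 2.
Claybrook has quota 16.269 (lower 16, upper 17) but receives 15 — outside the quota interval.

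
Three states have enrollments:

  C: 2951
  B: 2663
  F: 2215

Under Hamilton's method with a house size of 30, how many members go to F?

9

The standard divisor is 7829/30 ≈ 260.967.
Standard quotas: C 11.308, B 10.204, F 8.488.
Lower quotas: C 11, B 10, F 8 (sum 29, leaving 1 seat).
Remainders in descending order: F 0.488, C 0.308, B 0.204.
Largest remainder: F receives the extra seat.
F receives 9.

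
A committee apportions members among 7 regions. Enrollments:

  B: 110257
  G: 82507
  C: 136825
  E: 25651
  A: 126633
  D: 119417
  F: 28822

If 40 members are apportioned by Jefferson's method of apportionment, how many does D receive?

8

Standard divisor 630112/40 ≈ 15752.8; standard quotas: B 6.999, G 5.238, C 8.686, E 1.628, A 8.039, D 7.581, F 1.830.
Rounding down gives 6, 5, 8, 1, 8, 7, 1 = 36 seats, so the divisor must be adjusted.
With modified divisor 14200: modified quotas B 7.765, G 5.810, C 9.636, E 1.806, A 8.918, D 8.410, F 2.030.
Rounding down: B 7, G 5, C 9, E 1, A 8, D 8, F 2 (total 40).
D receives 8.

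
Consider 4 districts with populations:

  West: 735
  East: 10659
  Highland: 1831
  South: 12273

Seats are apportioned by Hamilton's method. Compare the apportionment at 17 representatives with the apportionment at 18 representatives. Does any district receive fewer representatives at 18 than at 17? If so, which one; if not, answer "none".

West

At 17 seats: West 1, East 7, Highland 1, South 8.
At 18 seats: West 0, East 8, Highland 1, South 9.
West drops from 1 to 0.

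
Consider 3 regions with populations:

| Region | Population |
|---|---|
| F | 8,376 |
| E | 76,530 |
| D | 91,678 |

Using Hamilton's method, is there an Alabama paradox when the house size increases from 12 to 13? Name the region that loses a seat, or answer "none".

F

At 12 seats: F 1, E 5, D 6.
At 13 seats: F 0, E 6, D 7.
F drops from 1 to 0.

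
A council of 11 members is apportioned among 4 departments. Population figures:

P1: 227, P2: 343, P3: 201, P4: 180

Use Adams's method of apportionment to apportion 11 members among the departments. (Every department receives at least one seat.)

Standard divisor 951/11 ≈ 86.455; standard quotas: P1 2.626, P2 3.967, P3 2.325, P4 2.082.
Rounding up gives 3, 4, 3, 3 = 13 seats, so the divisor must be adjusted.
With modified divisor 110: modified quotas P1 2.064, P2 3.118, P3 1.827, P4 1.636.
Rounding up: P1 3, P2 4, P3 2, P4 2 (total 11).

P1 3, P2 4, P3 2, P4 2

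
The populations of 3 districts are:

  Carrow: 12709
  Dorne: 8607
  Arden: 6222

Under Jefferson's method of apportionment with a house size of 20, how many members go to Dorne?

Standard divisor 27538/20 ≈ 1376.9; standard quotas: Carrow 9.230, Dorne 6.251, Arden 4.519.
Rounding down gives 9, 6, 4 = 19 seats, so the divisor must be adjusted.
With modified divisor 1260: modified quotas Carrow 10.087, Dorne 6.831, Arden 4.938.
Rounding down: Carrow 10, Dorne 6, Arden 4 (total 20).
Dorne receives 6.

6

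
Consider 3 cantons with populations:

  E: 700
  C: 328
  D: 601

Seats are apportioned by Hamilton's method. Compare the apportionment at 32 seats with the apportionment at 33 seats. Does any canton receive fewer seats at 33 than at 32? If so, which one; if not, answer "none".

none

At 32 seats: E 14, C 6, D 12.
At 33 seats: E 14, C 7, D 12.
No canton's allocation decreased.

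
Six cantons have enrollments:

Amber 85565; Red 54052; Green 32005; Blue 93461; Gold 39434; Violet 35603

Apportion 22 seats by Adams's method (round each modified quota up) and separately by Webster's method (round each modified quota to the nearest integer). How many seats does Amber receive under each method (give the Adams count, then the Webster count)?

Adams: Amber 5, Red 4, Green 2, Blue 6, Gold 3, Violet 2.
Webster: Amber 6, Red 3, Green 2, Blue 6, Gold 3, Violet 2.
Amber gets 5 under Adams and 6 under Webster.

5 and 6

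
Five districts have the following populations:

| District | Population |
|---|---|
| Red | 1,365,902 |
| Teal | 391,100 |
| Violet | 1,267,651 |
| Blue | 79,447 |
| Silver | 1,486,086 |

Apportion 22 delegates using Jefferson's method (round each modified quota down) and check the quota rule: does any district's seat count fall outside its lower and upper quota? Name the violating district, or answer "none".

none

Standard quotas: Red 6.547, Teal 1.874, Violet 6.076, Blue 0.381, Silver 7.123.
Jefferson allocation: Red 7, Teal 2, Violet 6, Blue 0, Silver 7.
Every allocation lies between the lower and upper quota.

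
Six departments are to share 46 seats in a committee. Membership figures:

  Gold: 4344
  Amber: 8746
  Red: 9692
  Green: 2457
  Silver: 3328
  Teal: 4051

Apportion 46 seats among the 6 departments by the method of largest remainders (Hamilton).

The standard divisor is 32618/46 ≈ 709.087.
Standard quotas: Gold 6.1262, Amber 12.3342, Red 13.6683, Green 3.4650, Silver 4.6934, Teal 5.7130.
Lower quotas: Gold 6, Amber 12, Red 13, Green 3, Silver 4, Teal 5 (sum 43, leaving 3 seats).
Remainders in descending order: Teal 0.7130, Silver 0.6934, Red 0.6683, Green 0.4650, Amber 0.3342, Gold 0.1262.
Largest remainders: Teal, Silver, Red receive the extra seats.

Gold 6, Amber 12, Red 14, Green 3, Silver 5, Teal 6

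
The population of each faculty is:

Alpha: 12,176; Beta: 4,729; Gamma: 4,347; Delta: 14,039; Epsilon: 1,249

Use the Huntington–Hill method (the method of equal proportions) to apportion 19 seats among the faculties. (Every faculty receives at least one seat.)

Alpha=6, Beta=3, Gamma=2, Delta=7, Epsilon=1

With divisor 1905: modified quotas Alpha 6.392, Beta 2.482, Gamma 2.282, Delta 7.370, Epsilon 0.656.
Geometric-mean thresholds: Alpha √(6·7)=6.481, Beta √(2·3)=2.449, Gamma √(2·3)=2.449, Delta √(7·8)=7.483, Epsilon (min 1).
Each quota rounded against its threshold gives Alpha 6, Beta 3, Gamma 2, Delta 7, Epsilon 1 (total 19).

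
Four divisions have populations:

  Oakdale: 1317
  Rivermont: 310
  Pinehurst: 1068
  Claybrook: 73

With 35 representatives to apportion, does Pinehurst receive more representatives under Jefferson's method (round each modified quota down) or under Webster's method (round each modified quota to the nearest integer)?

Jefferson

Jefferson: Oakdale 17, Rivermont 4, Pinehurst 14, Claybrook 0.
Webster: Oakdale 17, Rivermont 4, Pinehurst 13, Claybrook 1.
Pinehurst gets 14 under Jefferson and 13 under Webster.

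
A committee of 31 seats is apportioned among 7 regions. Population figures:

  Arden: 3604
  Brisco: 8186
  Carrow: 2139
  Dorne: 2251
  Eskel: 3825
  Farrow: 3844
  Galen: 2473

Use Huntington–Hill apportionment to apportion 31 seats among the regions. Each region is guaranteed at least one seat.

Arden 4, Brisco 10, Carrow 3, Dorne 3, Eskel 4, Farrow 4, Galen 3

With divisor 861: modified quotas Arden 4.186, Brisco 9.508, Carrow 2.484, Dorne 2.614, Eskel 4.443, Farrow 4.465, Galen 2.872.
Geometric-mean thresholds: Arden √(4·5)=4.472, Brisco √(9·10)=9.487, Carrow √(2·3)=2.449, Dorne √(2·3)=2.449, Eskel √(4·5)=4.472, Farrow √(4·5)=4.472, Galen √(2·3)=2.449.
Each quota rounded against its threshold gives Arden 4, Brisco 10, Carrow 3, Dorne 3, Eskel 4, Farrow 4, Galen 3 (total 31).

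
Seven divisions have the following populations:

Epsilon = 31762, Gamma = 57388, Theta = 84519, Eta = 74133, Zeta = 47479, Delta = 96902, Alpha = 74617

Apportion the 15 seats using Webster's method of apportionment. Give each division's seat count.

Standard divisor 466800/15 ≈ 31120; standard quotas: Epsilon 1.021, Gamma 1.844, Theta 2.716, Eta 2.382, Zeta 1.526, Delta 3.114, Alpha 2.398.
Rounding to the nearest integer gives Epsilon 1, Gamma 2, Theta 3, Eta 2, Zeta 2, Delta 3, Alpha 2 — total 15, matching the house size, so no adjustment is needed.

Epsilon 1, Gamma 2, Theta 3, Eta 2, Zeta 2, Delta 3, Alpha 2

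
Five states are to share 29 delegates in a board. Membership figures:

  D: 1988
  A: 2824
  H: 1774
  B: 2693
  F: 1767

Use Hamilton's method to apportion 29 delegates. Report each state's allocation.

D 5, A 7, H 5, B 7, F 5

Standard divisor: 11046 ÷ 29 ≈ 380.897.
Standard quotas: D 5.219, A 7.414, H 4.657, B 7.070, F 4.639.
Lower quotas: D 5, A 7, H 4, B 7, F 4 (sum 27, leaving 2 seats).
Remainders in descending order: H 0.657, F 0.639, A 0.414, D 0.219, B 0.070.
The surplus seats go to H, F.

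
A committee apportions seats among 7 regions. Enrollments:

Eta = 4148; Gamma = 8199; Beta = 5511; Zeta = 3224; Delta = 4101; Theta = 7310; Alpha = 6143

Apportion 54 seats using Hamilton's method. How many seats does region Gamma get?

Total 38636; standard divisor 38636/54 ≈ 715.481.
Standard quotas: Eta 5.7975, Gamma 11.4594, Beta 7.7025, Zeta 4.5061, Delta 5.7318, Theta 10.2169, Alpha 8.5858.
Lower quotas: Eta 5, Gamma 11, Beta 7, Zeta 4, Delta 5, Theta 10, Alpha 8 (sum 50, leaving 4 seats).
Remainders in descending order: Eta 0.7975, Delta 0.7318, Beta 0.7025, Alpha 0.5858, Zeta 0.5061, Gamma 0.4594, Theta 0.2169.
Largest remainders: Eta, Delta, Beta, Alpha receive the extra seats.
Gamma receives 11.

11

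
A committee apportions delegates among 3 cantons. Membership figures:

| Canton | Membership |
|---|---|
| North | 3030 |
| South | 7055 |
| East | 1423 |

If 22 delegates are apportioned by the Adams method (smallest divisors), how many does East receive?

Standard divisor 11508/22 ≈ 523.091; standard quotas: North 5.792, South 13.487, East 2.720.
Rounding up gives 6, 14, 3 = 23 seats, so the divisor must be adjusted.
With modified divisor 570: modified quotas North 5.316, South 12.377, East 2.496.
Rounding up: North 6, South 13, East 3 (total 22).
East receives 3.

3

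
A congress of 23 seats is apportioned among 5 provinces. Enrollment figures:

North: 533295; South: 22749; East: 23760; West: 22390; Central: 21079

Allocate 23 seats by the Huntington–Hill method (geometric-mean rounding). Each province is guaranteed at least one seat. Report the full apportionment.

North 19, South 1, East 1, West 1, Central 1

With divisor 28097: modified quotas North 18.980, South 0.810, East 0.846, West 0.797, Central 0.750.
Geometric-mean thresholds: North √(18·19)=18.493, South (min 1), East (min 1), West (min 1), Central (min 1).
Each quota rounded against its threshold gives North 19, South 1, East 1, West 1, Central 1 (total 23).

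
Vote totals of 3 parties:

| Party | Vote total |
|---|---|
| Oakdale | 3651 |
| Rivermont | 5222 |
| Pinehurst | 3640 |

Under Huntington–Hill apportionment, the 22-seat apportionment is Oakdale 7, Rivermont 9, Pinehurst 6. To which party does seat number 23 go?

Priority for the next seat is population ÷ (√(s·(s+1))).
Priorities: Oakdale 487.885, Rivermont 550.447, Pinehurst 561.664.
Highest priority: Pinehurst.

Pinehurst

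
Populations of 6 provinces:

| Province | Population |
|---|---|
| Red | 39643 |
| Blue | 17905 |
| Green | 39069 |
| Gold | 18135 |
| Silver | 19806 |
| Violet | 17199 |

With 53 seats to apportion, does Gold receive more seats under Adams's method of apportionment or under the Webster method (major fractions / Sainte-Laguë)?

Adams

Adams: Red 14, Blue 6, Green 13, Gold 7, Silver 7, Violet 6.
Webster: Red 14, Blue 6, Green 14, Gold 6, Silver 7, Violet 6.
Gold gets 7 under Adams and 6 under Webster.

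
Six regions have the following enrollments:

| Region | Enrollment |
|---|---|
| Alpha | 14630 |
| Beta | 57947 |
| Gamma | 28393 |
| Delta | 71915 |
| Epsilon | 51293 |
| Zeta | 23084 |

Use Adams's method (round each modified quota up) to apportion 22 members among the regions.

Alpha: 2, Beta: 5, Gamma: 3, Delta: 6, Epsilon: 4, Zeta: 2

Standard divisor 247262/22 ≈ 11239.182; standard quotas: Alpha 1.302, Beta 5.156, Gamma 2.526, Delta 6.399, Epsilon 4.564, Zeta 2.054.
Rounding up gives 2, 6, 3, 7, 5, 3 = 26 seats, so the divisor must be adjusted.
With modified divisor 13500: modified quotas Alpha 1.084, Beta 4.292, Gamma 2.103, Delta 5.327, Epsilon 3.799, Zeta 1.710.
Rounding up: Alpha 2, Beta 5, Gamma 3, Delta 6, Epsilon 4, Zeta 2 (total 22).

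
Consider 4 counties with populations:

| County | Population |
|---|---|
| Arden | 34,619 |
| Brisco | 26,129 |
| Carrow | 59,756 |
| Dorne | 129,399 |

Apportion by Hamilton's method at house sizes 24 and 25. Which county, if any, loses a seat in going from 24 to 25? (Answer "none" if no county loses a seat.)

At 24 seats: Arden 3, Brisco 3, Carrow 6, Dorne 12.
At 25 seats: Arden 3, Brisco 3, Carrow 6, Dorne 13.
No county's allocation decreased.

none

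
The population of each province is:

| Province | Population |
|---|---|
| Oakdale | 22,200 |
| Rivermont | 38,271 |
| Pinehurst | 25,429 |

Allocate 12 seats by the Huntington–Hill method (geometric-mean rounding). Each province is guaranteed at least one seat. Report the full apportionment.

With divisor 7164: modified quotas Oakdale 3.099, Rivermont 5.342, Pinehurst 3.550.
Geometric-mean thresholds: Oakdale √(3·4)=3.464, Rivermont √(5·6)=5.477, Pinehurst √(3·4)=3.464.
Each quota rounded against its threshold gives Oakdale 3, Rivermont 5, Pinehurst 4 (total 12).

Oakdale 3; Rivermont 5; Pinehurst 4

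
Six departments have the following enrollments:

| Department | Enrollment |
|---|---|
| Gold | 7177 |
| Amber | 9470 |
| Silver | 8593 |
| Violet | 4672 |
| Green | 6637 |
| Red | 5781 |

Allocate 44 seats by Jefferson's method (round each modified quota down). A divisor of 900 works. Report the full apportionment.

Gold: 7; Amber: 10; Silver: 9; Violet: 5; Green: 7; Red: 6

With modified divisor 900: modified quotas Gold 7.974, Amber 10.522, Silver 9.548, Violet 5.191, Green 7.374, Red 6.423.
Rounding down: Gold 7, Amber 10, Silver 9, Violet 5, Green 7, Red 6 (total 44).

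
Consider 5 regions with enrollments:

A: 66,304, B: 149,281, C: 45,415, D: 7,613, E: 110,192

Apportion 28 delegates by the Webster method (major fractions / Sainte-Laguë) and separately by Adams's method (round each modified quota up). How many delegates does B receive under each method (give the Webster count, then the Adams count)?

11 and 10

Webster: A 5, B 11, C 3, D 1, E 8.
Adams: A 5, B 10, C 4, D 1, E 8.
B gets 11 under Webster and 10 under Adams.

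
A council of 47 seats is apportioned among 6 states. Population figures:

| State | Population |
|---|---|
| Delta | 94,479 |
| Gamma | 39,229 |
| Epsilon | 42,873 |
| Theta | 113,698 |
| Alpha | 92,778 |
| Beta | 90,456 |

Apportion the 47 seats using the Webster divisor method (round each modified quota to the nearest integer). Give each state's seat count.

Delta=10, Gamma=4, Epsilon=4, Theta=11, Alpha=9, Beta=9

Standard divisor 473513/47 ≈ 10074.745; standard quotas: Delta 9.378, Gamma 3.894, Epsilon 4.255, Theta 11.285, Alpha 9.209, Beta 8.978.
Rounding to the nearest integer gives 9, 4, 4, 11, 9, 9 = 46 seats, so the divisor must be adjusted.
With modified divisor 9920: modified quotas Delta 9.524, Gamma 3.955, Epsilon 4.322, Theta 11.461, Alpha 9.353, Beta 9.119.
Rounding to the nearest integer: Delta 10, Gamma 4, Epsilon 4, Theta 11, Alpha 9, Beta 9 (total 47).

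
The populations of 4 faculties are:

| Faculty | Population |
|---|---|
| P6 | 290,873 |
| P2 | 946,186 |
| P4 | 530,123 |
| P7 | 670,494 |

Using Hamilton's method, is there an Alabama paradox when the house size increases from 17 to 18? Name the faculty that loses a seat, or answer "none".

At 17 seats: P6 2, P2 6, P4 4, P7 5.
At 18 seats: P6 2, P2 7, P4 4, P7 5.
No faculty's allocation decreased.

none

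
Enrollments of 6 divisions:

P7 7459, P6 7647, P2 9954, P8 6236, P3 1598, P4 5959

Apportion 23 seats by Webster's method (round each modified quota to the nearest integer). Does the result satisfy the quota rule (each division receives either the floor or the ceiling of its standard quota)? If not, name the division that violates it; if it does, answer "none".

Standard quotas: P7 4.416, P6 4.527, P2 5.893, P8 3.692, P3 0.946, P4 3.528.
Webster allocation: P7 4, P6 4, P2 6, P8 4, P3 1, P4 4.
Every allocation lies between the lower and upper quota.

none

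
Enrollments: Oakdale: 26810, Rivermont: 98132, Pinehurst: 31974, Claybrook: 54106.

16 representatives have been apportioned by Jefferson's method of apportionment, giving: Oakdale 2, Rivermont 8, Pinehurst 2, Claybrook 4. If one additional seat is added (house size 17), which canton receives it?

Rivermont

Priority for the next seat is population ÷ (current seats + 1).
Priorities: Oakdale 8936.667, Rivermont 10903.556, Pinehurst 10658.000, Claybrook 10821.200.
Highest priority: Rivermont.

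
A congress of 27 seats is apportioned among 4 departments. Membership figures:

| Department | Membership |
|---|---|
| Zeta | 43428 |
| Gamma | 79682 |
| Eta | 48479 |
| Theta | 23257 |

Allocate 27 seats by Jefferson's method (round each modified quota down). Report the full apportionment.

Standard divisor 194846/27 ≈ 7216.519; standard quotas: Zeta 6.018, Gamma 11.042, Eta 6.718, Theta 3.223.
Rounding down gives 6, 11, 6, 3 = 26 seats, so the divisor must be adjusted.
With modified divisor 6800: modified quotas Zeta 6.386, Gamma 11.718, Eta 7.129, Theta 3.420.
Rounding down: Zeta 6, Gamma 11, Eta 7, Theta 3 (total 27).

Zeta 6; Gamma 11; Eta 7; Theta 3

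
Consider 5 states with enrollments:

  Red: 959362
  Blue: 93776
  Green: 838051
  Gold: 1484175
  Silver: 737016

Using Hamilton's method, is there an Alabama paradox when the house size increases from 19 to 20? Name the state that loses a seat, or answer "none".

Blue

At 19 seats: Red 4, Blue 1, Green 4, Gold 7, Silver 3.
At 20 seats: Red 5, Blue 0, Green 4, Gold 7, Silver 4.
Blue drops from 1 to 0.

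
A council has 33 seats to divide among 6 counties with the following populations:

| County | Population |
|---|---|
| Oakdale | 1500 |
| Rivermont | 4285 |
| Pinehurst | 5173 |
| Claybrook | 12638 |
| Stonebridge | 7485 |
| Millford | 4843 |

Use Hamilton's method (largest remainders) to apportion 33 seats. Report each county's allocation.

Total 35924; standard divisor 35924/33 ≈ 1088.606.
Standard quotas: Oakdale 1.3779, Rivermont 3.9362, Pinehurst 4.7519, Claybrook 11.6093, Stonebridge 6.8758, Millford 4.4488.
Lower quotas: Oakdale 1, Rivermont 3, Pinehurst 4, Claybrook 11, Stonebridge 6, Millford 4 (sum 29, leaving 4 seats).
Remainders in descending order: Rivermont 0.9362, Stonebridge 0.8758, Pinehurst 0.7519, Claybrook 0.6093, Millford 0.4488, Oakdale 0.3779.
Largest remainders: Rivermont, Stonebridge, Pinehurst, Claybrook receive the extra seats.

Oakdale: 1; Rivermont: 4; Pinehurst: 5; Claybrook: 12; Stonebridge: 7; Millford: 4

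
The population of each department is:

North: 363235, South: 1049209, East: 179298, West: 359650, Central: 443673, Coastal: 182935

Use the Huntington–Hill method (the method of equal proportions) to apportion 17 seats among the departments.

North 3, South 7, East 1, West 2, Central 3, Coastal 1

With divisor 147558: modified quotas North 2.462, South 7.110, East 1.215, West 2.437, Central 3.007, Coastal 1.240.
Geometric-mean thresholds: North √(2·3)=2.449, South √(7·8)=7.483, East √(1·2)=1.414, West √(2·3)=2.449, Central √(3·4)=3.464, Coastal √(1·2)=1.414.
Each quota rounded against its threshold gives North 3, South 7, East 1, West 2, Central 3, Coastal 1 (total 17).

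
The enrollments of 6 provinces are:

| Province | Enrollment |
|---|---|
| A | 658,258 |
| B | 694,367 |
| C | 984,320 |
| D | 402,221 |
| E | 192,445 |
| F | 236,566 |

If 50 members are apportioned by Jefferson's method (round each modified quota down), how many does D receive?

6

Standard divisor 3168177/50 ≈ 63363.54; standard quotas: A 10.389, B 10.958, C 15.534, D 6.348, E 3.037, F 3.733.
Rounding down gives 10, 10, 15, 6, 3, 3 = 47 seats, so the divisor must be adjusted.
With modified divisor 59500: modified quotas A 11.063, B 11.670, C 16.543, D 6.760, E 3.234, F 3.976.
Rounding down: A 11, B 11, C 16, D 6, E 3, F 3 (total 50).
D receives 6.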